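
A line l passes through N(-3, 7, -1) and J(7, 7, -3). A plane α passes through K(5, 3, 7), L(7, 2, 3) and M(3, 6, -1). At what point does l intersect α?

(2, 7, -2)

A direction vector for l is J − N = (10, 0, -2).
KL = (2, -1, -4), KM = (-2, 3, -8); a normal to α is KL × KM = (20, 24, 4).
Using K: α has equation 20x + 24y + 4z = 200.
Substitute r = (-3, 7, -1) + t(10, 0, -2) into the plane: 104 + 192t = 200, so t = 1/2.
Intersection: (-3, 7, -1) + (1/2)·(10, 0, -2) = (2, 7, -2).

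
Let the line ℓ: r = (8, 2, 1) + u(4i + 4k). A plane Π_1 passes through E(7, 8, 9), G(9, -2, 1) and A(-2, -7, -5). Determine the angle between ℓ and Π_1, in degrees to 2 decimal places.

26.68

EG = (2, -10, -8), EA = (-9, -15, -14); a normal to Π_1 is EG × EA = (20, 100, -120).
Using E: Π_1 has equation 20x + 100y - 120z = -140.
sin θ = |n·v| / (|n||v|) = |-400| / (√24800 · √32) = 0.44901.
θ ≈ 26.68°.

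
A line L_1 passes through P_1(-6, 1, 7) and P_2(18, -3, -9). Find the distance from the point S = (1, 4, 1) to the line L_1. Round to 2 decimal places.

4.37

A direction vector for L_1 is P_2 − P_1 = (24, -4, -16).
Taking (-6, 1, 7) on L_1 with direction v = (24, -4, -16): w = S − (-6, 1, 7) = (7, 3, -6), and w × v = (-72, -32, -100).
Distance = |w × v| / |v| = √16208 / √848 ≈ 4.37.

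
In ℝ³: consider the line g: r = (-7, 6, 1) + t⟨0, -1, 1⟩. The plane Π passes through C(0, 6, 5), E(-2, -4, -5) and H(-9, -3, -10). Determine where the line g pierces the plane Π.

(-7, 7, 0)

CE = (-2, -10, -10), CH = (-9, -9, -15); a normal to Π is CE × CH = (60, 60, -72).
Using C: Π has equation 60x + 60y - 72z = 0.
Substitute r = (-7, 6, 1) + t(0, -1, 1) into the plane: -132 + (-132)t = 0, so t = -1.
Intersection: (-7, 6, 1) + (-1)·(0, -1, 1) = (-7, 7, 0).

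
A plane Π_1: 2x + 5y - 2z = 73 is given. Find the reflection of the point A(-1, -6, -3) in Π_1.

λ = (n·A − d)/|n|² = (-26 − 73)/33 = -3.
Reflection = A − 2λn = (-1, -6, -3) − (-6)·(2, 5, -2) = (11, 24, -15).

(11, 24, -15)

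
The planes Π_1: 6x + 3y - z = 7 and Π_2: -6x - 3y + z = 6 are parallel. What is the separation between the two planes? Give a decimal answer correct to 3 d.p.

Rescale Π_2 by 1/(-1): 6x + 3y - z = -6. Then distance = |7 − (-6)| / √46 ≈ 1.917.

1.917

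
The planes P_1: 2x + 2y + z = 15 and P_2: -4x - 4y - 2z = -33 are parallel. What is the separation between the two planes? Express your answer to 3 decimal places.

Rescale P_2 by 1/(-2): 2x + 2y + z = 33/2. Then distance = |15 − (33/2)| / √9 ≈ 0.500.

0.500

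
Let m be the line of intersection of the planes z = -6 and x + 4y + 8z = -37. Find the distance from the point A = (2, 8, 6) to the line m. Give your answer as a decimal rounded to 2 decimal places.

13.23

Direction of m: (0, 0, 1) × (1, 4, 8) = (-4, 1, 0).
A point on m: solving the two plane equations with x = -5 gives (-5, 4, -6).
Taking (-5, 4, -6) on m with direction v = (-4, 1, 0): w = A − (-5, 4, -6) = (7, 4, 12), and w × v = (-12, -48, 23).
Distance = |w × v| / |v| = √2977 / √17 ≈ 13.23.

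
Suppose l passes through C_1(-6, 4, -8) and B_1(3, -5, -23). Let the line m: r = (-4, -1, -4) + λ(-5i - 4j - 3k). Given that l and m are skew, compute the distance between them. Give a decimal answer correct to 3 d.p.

6.698

A direction vector for l is B_1 − C_1 = (9, -9, -15).
Common perpendicular direction n = (9, -9, -15) × (-5, -4, -3) = (-33, 102, -81).
With w = (-4, -1, -4) − (-6, 4, -8) = (2, -5, 4), w · n = -900.
Distance = |w · n| / |n| = |-900| / √18054 ≈ 6.698.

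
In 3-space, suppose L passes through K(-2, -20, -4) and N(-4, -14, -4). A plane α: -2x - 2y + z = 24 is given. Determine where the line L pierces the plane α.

A direction vector for L is N − K = (-2, 6, 0).
Substitute r = (-2, -20, -4) + t(-2, 6, 0) into the plane: 40 + (-8)t = 24, so t = 2.
Intersection: (-2, -20, -4) + 2·(-2, 6, 0) = (-6, -8, -4).

(-6, -8, -4)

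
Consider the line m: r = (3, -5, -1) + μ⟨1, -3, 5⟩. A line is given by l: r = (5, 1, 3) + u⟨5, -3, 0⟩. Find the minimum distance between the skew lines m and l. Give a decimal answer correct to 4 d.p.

7.2317

Common perpendicular direction n = (1, -3, 5) × (5, -3, 0) = (15, 25, 12).
With w = (5, 1, 3) − (3, -5, -1) = (2, 6, 4), w · n = 228.
Distance = |w · n| / |n| = |228| / √994 ≈ 7.2317.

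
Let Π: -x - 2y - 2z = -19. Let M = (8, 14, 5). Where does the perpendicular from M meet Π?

(5, 8, -1)

Foot = M − λn with λ = (n·M − d)/|n|² = (-46 − (-19))/9 = -3.
Foot = (8, 14, 5) − (-3)·(-1, -2, -2) = (5, 8, -1).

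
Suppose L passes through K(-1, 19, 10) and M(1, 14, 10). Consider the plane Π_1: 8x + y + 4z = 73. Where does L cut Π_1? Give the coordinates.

(3, 9, 10)

A direction vector for L is M − K = (2, -5, 0).
Substitute r = (-1, 19, 10) + t(2, -5, 0) into the plane: 51 + 11t = 73, so t = 2.
Intersection: (-1, 19, 10) + 2·(2, -5, 0) = (3, 9, 10).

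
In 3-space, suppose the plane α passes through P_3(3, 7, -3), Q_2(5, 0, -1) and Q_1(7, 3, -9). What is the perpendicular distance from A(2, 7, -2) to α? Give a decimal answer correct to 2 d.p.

P_3Q_2 = (2, -7, 2), P_3Q_1 = (4, -4, -6); a normal to α is P_3Q_2 × P_3Q_1 = (50, 20, 20).
Using P_3: α has equation 50x + 20y + 20z = 230.
n·A − d = (50)·(2) + (20)·(7) + (20)·(-2) − 230 = -30; |n| = √3300.
Distance = |-30| / √3300 = 30/√3300 ≈ 0.52.

0.52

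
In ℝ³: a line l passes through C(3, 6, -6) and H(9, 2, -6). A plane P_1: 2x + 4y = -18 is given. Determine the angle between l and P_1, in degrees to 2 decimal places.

A direction vector for l is H − C = (6, -4, 0).
sin θ = |n·v| / (|n||v|) = |-4| / (√20 · √52) = 0.12403.
θ ≈ 7.13°.

7.13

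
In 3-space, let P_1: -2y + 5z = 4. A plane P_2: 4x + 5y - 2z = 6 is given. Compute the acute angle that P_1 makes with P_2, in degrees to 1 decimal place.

56.4

cos θ = |n₁·n₂| / (|n₁||n₂|) = |-20| / (√29 · √45).
θ = arccos(0.55364) ≈ 56.4°.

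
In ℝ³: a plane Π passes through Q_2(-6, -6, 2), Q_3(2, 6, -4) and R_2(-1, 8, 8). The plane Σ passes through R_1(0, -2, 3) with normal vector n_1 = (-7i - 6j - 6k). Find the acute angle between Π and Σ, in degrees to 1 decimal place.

62.1

Q_2Q_3 = (8, 12, -6), Q_2R_2 = (5, 14, 6); a normal to Π is Q_2Q_3 × Q_2R_2 = (156, -78, 52).
Using Q_2: Π has equation 156x - 78y + 52z = -364.
Σ: n_1·r = n_1·R_1 gives -7x - 6y - 6z = -6.
cos θ = |n₁·n₂| / (|n₁||n₂|) = |-936| / (√33124 · √121).
θ = arccos(0.46753) ≈ 62.1°.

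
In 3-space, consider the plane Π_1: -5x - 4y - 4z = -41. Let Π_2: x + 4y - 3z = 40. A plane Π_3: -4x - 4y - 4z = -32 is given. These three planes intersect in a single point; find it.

Solving the 3×3 linear system -5x - 4y - 4z = -41, x + 4y - 3z = 40, -4x - 4y - 4z = -32 (e.g. by elimination or Cramer's rule, determinant = 28) gives (9, 4, -5).

(9, 4, -5)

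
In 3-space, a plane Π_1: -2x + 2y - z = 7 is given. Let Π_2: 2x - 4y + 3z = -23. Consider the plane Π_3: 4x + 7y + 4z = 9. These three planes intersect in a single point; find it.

(2, 3, -5)

Solving the 3×3 linear system -2x + 2y - z = 7, 2x - 4y + 3z = -23, 4x + 7y + 4z = 9 (e.g. by elimination or Cramer's rule, determinant = 52) gives (2, 3, -5).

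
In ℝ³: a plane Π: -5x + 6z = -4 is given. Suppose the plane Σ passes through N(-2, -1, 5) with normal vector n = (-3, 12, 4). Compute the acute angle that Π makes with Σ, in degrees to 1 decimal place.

Σ: n·r = n·N gives -3x + 12y + 4z = 14.
cos θ = |n₁·n₂| / (|n₁||n₂|) = |39| / (√61 · √169).
θ = arccos(0.38411) ≈ 67.4°.

67.4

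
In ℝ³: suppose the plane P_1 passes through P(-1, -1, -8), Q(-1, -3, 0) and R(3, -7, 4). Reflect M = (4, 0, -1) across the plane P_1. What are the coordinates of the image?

PQ = (0, -2, 8), PR = (4, -6, 12); a normal to P_1 is PQ × PR = (24, 32, 8).
Using P: P_1 has equation 24x + 32y + 8z = -120.
λ = (n·M − d)/|n|² = (88 − (-120))/1664 = 1/8.
Reflection = M − 2λn = (4, 0, -1) − (1/4)·(24, 32, 8) = (-2, -8, -3).

(-2, -8, -3)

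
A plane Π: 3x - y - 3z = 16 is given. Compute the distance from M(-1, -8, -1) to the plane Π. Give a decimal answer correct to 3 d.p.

n·M − d = (3)·(-1) + (-1)·(-8) + (-3)·(-1) − 16 = -8; |n| = √19.
Distance = |-8| / √19 = 8/√19 ≈ 1.835.

1.835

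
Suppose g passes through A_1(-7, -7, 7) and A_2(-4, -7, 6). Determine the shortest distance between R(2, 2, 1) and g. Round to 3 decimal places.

9.439

A direction vector for g is A_2 − A_1 = (3, 0, -1).
Taking (-7, -7, 7) on g with direction v = (3, 0, -1): w = R − (-7, -7, 7) = (9, 9, -6), and w × v = (-9, -9, -27).
Distance = |w × v| / |v| = √891 / √10 ≈ 9.439.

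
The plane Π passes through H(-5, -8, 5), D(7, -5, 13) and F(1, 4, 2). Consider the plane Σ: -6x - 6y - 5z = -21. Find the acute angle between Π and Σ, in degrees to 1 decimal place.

73.9

HD = (12, 3, 8), HF = (6, 12, -3); a normal to Π is HD × HF = (-105, 84, 126).
Using H: Π has equation -105x + 84y + 126z = 483.
cos θ = |n₁·n₂| / (|n₁||n₂|) = |-504| / (√33957 · √97).
θ = arccos(0.27770) ≈ 73.9°.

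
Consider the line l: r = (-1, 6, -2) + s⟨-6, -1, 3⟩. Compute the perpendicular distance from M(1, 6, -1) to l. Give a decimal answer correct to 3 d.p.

1.800

Taking (-1, 6, -2) on l with direction v = (-6, -1, 3): w = M − (-1, 6, -2) = (2, 0, 1), and w × v = (1, -12, -2).
Distance = |w × v| / |v| = √149 / √46 ≈ 1.800.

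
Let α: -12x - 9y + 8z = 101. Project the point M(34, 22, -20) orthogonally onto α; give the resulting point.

(-2, -5, 4)

Foot = M − λn with λ = (n·M − d)/|n|² = (-766 − 101)/289 = -3.
Foot = (34, 22, -20) − (-3)·(-12, -9, 8) = (-2, -5, 4).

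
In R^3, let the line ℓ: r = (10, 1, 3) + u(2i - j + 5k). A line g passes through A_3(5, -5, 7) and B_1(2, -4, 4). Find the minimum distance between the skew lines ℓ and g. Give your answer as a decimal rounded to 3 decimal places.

A direction vector for g is B_1 − A_3 = (-3, 1, -3).
Common perpendicular direction n = (2, -1, 5) × (-3, 1, -3) = (-2, -9, -1).
With w = (5, -5, 7) − (10, 1, 3) = (-5, -6, 4), w · n = 60.
Distance = |w · n| / |n| = |60| / √86 ≈ 6.470.

6.470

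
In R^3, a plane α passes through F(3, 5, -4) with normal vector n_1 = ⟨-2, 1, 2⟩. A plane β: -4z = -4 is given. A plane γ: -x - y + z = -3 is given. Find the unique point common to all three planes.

α: n_1·r = n_1·F gives -2x + y + 2z = -9.
Solving the 3×3 linear system -2x + y + 2z = -9, -4z = -4, -x - y + z = -3 (e.g. by elimination or Cramer's rule, determinant = 12) gives (5, -1, 1).

(5, -1, 1)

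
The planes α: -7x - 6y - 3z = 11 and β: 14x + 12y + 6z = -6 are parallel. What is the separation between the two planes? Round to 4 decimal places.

0.8251

Rescale β by 1/(-2): -7x - 6y - 3z = 3. Then distance = |11 − 3| / √94 ≈ 0.8251.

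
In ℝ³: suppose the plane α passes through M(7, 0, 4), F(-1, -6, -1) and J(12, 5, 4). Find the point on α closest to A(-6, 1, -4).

(-1, -4, -6)

MF = (-8, -6, -5), MJ = (5, 5, 0); a normal to α is MF × MJ = (25, -25, -10).
Using M: α has equation 25x - 25y - 10z = 135.
Foot = A − λn with λ = (n·A − d)/|n|² = (-135 − 135)/1350 = -1/5.
Foot = (-6, 1, -4) − (-1/5)·(25, -25, -10) = (-1, -4, -6).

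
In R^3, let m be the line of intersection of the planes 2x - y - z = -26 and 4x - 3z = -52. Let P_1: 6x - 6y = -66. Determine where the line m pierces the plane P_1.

(-7, 4, 8)

Direction of m: (2, -1, -1) × (4, 0, -3) = (3, 2, 4).
A point on m: solving the two plane equations with x = 2 gives (2, 10, 20).
Substitute r = (2, 10, 20) + t(3, 2, 4) into the plane: -48 + 6t = -66, so t = -3.
Intersection: (2, 10, 20) + (-3)·(3, 2, 4) = (-7, 4, 8).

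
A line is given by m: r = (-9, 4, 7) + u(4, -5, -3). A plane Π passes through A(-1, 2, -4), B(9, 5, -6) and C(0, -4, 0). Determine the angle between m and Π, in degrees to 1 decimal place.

48.2

AB = (10, 3, -2), AC = (1, -6, 4); a normal to Π is AB × AC = (0, -42, -63).
Using A: Π has equation -42y - 63z = 168.
sin θ = |n·v| / (|n||v|) = |399| / (√5733 · √50) = 0.74524.
θ ≈ 48.2°.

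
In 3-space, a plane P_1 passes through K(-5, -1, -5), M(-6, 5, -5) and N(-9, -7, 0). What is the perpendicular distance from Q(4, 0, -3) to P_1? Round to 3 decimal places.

KM = (-1, 6, 0), KN = (-4, -6, 5); a normal to P_1 is KM × KN = (30, 5, 30).
Using K: P_1 has equation 30x + 5y + 30z = -305.
n·Q − d = (30)·(4) + (5)·(0) + (30)·(-3) − (-305) = 335; |n| = √1825.
Distance = |335| / √1825 = 335/√1825 ≈ 7.842.

7.842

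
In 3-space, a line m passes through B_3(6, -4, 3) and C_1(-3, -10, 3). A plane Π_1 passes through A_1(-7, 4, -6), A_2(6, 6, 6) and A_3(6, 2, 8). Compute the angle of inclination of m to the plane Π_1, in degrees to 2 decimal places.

A direction vector for m is C_1 − B_3 = (-9, -6, 0).
A_1A_2 = (13, 2, 12), A_1A_3 = (13, -2, 14); a normal to Π_1 is A_1A_2 × A_1A_3 = (52, -26, -52).
Using A_1: Π_1 has equation 52x - 26y - 52z = -156.
sin θ = |n·v| / (|n||v|) = |-312| / (√6084 · √117) = 0.36980.
θ ≈ 21.70°.

21.70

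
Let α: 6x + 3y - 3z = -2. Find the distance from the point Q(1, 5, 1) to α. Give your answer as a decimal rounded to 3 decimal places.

2.722

n·Q − d = (6)·(1) + (3)·(5) + (-3)·(1) − (-2) = 20; |n| = √54.
Distance = |20| / √54 = 20/√54 ≈ 2.722.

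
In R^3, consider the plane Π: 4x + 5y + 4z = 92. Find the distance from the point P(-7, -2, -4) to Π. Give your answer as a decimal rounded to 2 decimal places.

19.34

n·P − d = (4)·(-7) + (5)·(-2) + (4)·(-4) − 92 = -146; |n| = √57.
Distance = |-146| / √57 = 146/√57 ≈ 19.34.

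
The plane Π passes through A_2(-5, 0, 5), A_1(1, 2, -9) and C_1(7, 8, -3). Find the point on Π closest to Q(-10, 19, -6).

(2, 4, -3)

A_2A_1 = (6, 2, -14), A_2C_1 = (12, 8, -8); a normal to Π is A_2A_1 × A_2C_1 = (96, -120, 24).
Using A_2: Π has equation 96x - 120y + 24z = -360.
Foot = Q − λn with λ = (n·Q − d)/|n|² = (-3384 − (-360))/24192 = -1/8.
Foot = (-10, 19, -6) − (-1/8)·(96, -120, 24) = (2, 4, -3).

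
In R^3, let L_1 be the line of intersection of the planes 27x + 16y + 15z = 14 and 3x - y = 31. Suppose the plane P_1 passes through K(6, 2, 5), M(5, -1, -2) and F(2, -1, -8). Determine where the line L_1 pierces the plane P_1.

(8, -7, -6)

Direction of L_1: (27, 16, 15) × (3, -1, 0) = (15, 45, -75).
A point on L_1: solving the two plane equations with x = 7 gives (7, -10, -1).
KM = (-1, -3, -7), KF = (-4, -3, -13); a normal to P_1 is KM × KF = (18, 15, -9).
Using K: P_1 has equation 18x + 15y - 9z = 93.
Substitute r = (7, -10, -1) + t(15, 45, -75) into the plane: -15 + 1620t = 93, so t = 1/15.
Intersection: (7, -10, -1) + (1/15)·(15, 45, -75) = (8, -7, -6).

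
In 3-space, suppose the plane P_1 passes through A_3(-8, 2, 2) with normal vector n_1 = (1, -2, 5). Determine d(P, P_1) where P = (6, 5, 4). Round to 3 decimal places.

P_1: n_1·r = n_1·A_3 gives x - 2y + 5z = -2.
n·P − d = (1)·(6) + (-2)·(5) + (5)·(4) − (-2) = 18; |n| = √30.
Distance = |18| / √30 = 18/√30 ≈ 3.286.

3.286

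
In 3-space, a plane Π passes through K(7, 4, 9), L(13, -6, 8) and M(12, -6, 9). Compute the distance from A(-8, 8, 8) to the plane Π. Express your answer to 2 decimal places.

9.33

KL = (6, -10, -1), KM = (5, -10, 0); a normal to Π is KL × KM = (-10, -5, -10).
Using K: Π has equation -10x - 5y - 10z = -180.
n·A − d = (-10)·(-8) + (-5)·(8) + (-10)·(8) − (-180) = 140; |n| = √225.
Distance = |140| / √225 = 140/√225 ≈ 9.33.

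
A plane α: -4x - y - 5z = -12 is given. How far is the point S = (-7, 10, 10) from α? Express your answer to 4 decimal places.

n·S − d = (-4)·(-7) + (-1)·(10) + (-5)·(10) − (-12) = -20; |n| = √42.
Distance = |-20| / √42 = 20/√42 ≈ 3.0861.

3.0861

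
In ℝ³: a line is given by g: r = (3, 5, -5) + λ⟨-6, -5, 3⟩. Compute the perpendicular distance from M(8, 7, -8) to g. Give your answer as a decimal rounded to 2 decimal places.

1.92

Taking (3, 5, -5) on g with direction v = (-6, -5, 3): w = M − (3, 5, -5) = (5, 2, -3), and w × v = (-9, 3, -13).
Distance = |w × v| / |v| = √259 / √70 ≈ 1.92.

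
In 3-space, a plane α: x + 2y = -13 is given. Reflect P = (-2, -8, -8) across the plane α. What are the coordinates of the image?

(0, -4, -8)

λ = (n·P − d)/|n|² = (-18 − (-13))/5 = -1.
Reflection = P − 2λn = (-2, -8, -8) − (-2)·(1, 2, 0) = (0, -4, -8).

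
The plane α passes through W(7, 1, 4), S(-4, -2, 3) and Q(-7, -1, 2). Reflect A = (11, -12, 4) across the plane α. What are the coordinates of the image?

(9, -8, 14)

WS = (-11, -3, -1), WQ = (-14, -2, -2); a normal to α is WS × WQ = (4, -8, -20).
Using W: α has equation 4x - 8y - 20z = -60.
λ = (n·A − d)/|n|² = (60 − (-60))/480 = 1/4.
Reflection = A − 2λn = (11, -12, 4) − (1/2)·(4, -8, -20) = (9, -8, 14).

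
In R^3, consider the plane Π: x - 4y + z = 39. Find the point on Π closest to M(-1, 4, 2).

(2, -8, 5)

Foot = M − λn with λ = (n·M − d)/|n|² = (-15 − 39)/18 = -3.
Foot = (-1, 4, 2) − (-3)·(1, -4, 1) = (2, -8, 5).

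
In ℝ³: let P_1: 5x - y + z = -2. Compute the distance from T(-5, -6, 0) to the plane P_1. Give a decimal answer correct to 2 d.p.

3.27

n·T − d = (5)·(-5) + (-1)·(-6) + (1)·(0) − (-2) = -17; |n| = √27.
Distance = |-17| / √27 = 17/√27 ≈ 3.27.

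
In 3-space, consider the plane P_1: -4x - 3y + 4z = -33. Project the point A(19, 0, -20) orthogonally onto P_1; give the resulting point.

Foot = A − λn with λ = (n·A − d)/|n|² = (-156 − (-33))/41 = -3.
Foot = (19, 0, -20) − (-3)·(-4, -3, 4) = (7, -9, -8).

(7, -9, -8)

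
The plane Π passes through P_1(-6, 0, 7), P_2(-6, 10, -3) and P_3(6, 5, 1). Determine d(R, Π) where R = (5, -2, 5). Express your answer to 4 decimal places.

P_1P_2 = (0, 10, -10), P_1P_3 = (12, 5, -6); a normal to Π is P_1P_2 × P_1P_3 = (-10, -120, -120).
Using P_1: Π has equation -10x - 120y - 120z = -780.
n·R − d = (-10)·(5) + (-120)·(-2) + (-120)·(5) − (-780) = 370; |n| = √28900.
Distance = |370| / √28900 = 370/√28900 ≈ 2.1765.

2.1765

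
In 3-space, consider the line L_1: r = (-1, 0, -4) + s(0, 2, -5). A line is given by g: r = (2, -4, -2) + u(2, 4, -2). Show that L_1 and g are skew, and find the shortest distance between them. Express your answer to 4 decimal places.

Common perpendicular direction n = (0, 2, -5) × (2, 4, -2) = (16, -10, -4).
With w = (2, -4, -2) − (-1, 0, -4) = (3, -4, 2), w · n = 80.
Since n ≠ 0 the lines are not parallel, and w · n = 80 ≠ 0 so they do not intersect; hence they are skew.
Distance = |w · n| / |n| = |80| / √372 ≈ 4.1478.

4.1478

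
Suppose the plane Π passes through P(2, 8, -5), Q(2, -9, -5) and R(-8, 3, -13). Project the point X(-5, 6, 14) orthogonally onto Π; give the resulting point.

(7, 6, -1)

PQ = (0, -17, 0), PR = (-10, -5, -8); a normal to Π is PQ × PR = (136, 0, -170).
Using P: Π has equation 136x - 170z = 1122.
Foot = X − λn with λ = (n·X − d)/|n|² = (-3060 − 1122)/47396 = -3/34.
Foot = (-5, 6, 14) − (-3/34)·(136, 0, -170) = (7, 6, -1).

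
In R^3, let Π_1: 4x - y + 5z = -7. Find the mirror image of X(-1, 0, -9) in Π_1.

(7, -2, 1)

λ = (n·X − d)/|n|² = (-49 − (-7))/42 = -1.
Reflection = X − 2λn = (-1, 0, -9) − (-2)·(4, -1, 5) = (7, -2, 1).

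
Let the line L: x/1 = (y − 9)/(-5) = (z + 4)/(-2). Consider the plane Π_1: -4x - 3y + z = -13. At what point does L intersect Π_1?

(2, -1, -8)

L has direction (1, -5, -2) through (0, 9, -4).
Substitute r = (0, 9, -4) + t(1, -5, -2) into the plane: -31 + 9t = -13, so t = 2.
Intersection: (0, 9, -4) + 2·(1, -5, -2) = (2, -1, -8).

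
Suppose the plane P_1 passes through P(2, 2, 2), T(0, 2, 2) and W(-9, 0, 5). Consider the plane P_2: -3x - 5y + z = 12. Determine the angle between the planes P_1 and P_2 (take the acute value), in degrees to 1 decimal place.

PT = (-2, 0, 0), PW = (-11, -2, 3); a normal to P_1 is PT × PW = (0, 6, 4).
Using P: P_1 has equation 6y + 4z = 20.
cos θ = |n₁·n₂| / (|n₁||n₂|) = |-26| / (√52 · √35).
θ = arccos(0.60945) ≈ 52.5°.

52.5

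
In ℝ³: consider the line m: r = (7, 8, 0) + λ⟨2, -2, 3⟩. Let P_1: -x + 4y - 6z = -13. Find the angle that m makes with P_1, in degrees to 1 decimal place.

sin θ = |n·v| / (|n||v|) = |-28| / (√53 · √17) = 0.93282.
θ ≈ 68.9°.

68.9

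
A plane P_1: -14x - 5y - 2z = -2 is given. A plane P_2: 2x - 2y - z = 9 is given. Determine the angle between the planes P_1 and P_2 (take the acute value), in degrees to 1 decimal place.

69.2

cos θ = |n₁·n₂| / (|n₁||n₂|) = |-16| / (√225 · √9).
θ = arccos(0.35556) ≈ 69.2°.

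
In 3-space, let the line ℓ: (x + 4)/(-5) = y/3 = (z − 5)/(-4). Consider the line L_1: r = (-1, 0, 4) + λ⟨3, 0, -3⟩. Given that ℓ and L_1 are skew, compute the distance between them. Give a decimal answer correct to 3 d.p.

0.603

ℓ has direction (-5, 3, -4) through (-4, 0, 5).
Common perpendicular direction n = (-5, 3, -4) × (3, 0, -3) = (-9, -27, -9).
With w = (-1, 0, 4) − (-4, 0, 5) = (3, 0, -1), w · n = -18.
Distance = |w · n| / |n| = |-18| / √891 ≈ 0.603.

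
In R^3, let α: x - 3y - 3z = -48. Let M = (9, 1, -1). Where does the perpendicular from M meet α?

Foot = M − λn with λ = (n·M − d)/|n|² = (9 − (-48))/19 = 3.
Foot = (9, 1, -1) − 3·(1, -3, -3) = (6, 10, 8).

(6, 10, 8)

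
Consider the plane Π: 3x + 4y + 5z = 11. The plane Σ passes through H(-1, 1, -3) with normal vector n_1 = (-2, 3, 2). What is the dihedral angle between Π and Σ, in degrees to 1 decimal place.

56.7

Σ: n_1·r = n_1·H gives -2x + 3y + 2z = -1.
cos θ = |n₁·n₂| / (|n₁||n₂|) = |16| / (√50 · √17).
θ = arccos(0.54880) ≈ 56.7°.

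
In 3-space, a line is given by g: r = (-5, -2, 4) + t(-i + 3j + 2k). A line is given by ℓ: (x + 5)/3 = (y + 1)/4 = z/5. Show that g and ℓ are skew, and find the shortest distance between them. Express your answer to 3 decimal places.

ℓ has direction (3, 4, 5) through (-5, -1, 0).
Common perpendicular direction n = (-1, 3, 2) × (3, 4, 5) = (7, 11, -13).
With w = (-5, -1, 0) − (-5, -2, 4) = (0, 1, -4), w · n = 63.
Since n ≠ 0 the lines are not parallel, and w · n = 63 ≠ 0 so they do not intersect; hence they are skew.
Distance = |w · n| / |n| = |63| / √339 ≈ 3.422.

3.422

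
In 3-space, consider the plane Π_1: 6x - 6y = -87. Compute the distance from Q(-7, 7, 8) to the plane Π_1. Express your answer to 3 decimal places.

0.354

n·Q − d = (6)·(-7) + (-6)·(7) + (0)·(8) − (-87) = 3; |n| = √72.
Distance = |3| / √72 = 3/√72 ≈ 0.354.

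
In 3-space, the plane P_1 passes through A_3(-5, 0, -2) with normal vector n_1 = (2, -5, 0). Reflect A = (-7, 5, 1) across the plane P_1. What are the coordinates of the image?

P_1: n_1·r = n_1·A_3 gives 2x - 5y = -10.
λ = (n·A − d)/|n|² = (-39 − (-10))/29 = -1.
Reflection = A − 2λn = (-7, 5, 1) − (-2)·(2, -5, 0) = (-3, -5, 1).

(-3, -5, 1)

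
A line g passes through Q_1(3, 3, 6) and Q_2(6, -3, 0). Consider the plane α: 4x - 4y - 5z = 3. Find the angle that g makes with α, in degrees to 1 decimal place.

76.2

A direction vector for g is Q_2 − Q_1 = (3, -6, -6).
sin θ = |n·v| / (|n||v|) = |66| / (√57 · √81) = 0.97132.
θ ≈ 76.2°.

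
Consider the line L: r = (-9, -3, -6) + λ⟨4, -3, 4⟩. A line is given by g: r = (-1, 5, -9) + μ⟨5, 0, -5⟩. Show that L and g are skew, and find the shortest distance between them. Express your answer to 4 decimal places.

8.7241

Common perpendicular direction n = (4, -3, 4) × (5, 0, -5) = (15, 40, 15).
With w = (-1, 5, -9) − (-9, -3, -6) = (8, 8, -3), w · n = 395.
Since n ≠ 0 the lines are not parallel, and w · n = 395 ≠ 0 so they do not intersect; hence they are skew.
Distance = |w · n| / |n| = |395| / √2050 ≈ 8.7241.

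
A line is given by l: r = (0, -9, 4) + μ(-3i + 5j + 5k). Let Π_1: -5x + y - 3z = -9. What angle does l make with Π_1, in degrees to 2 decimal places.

sin θ = |n·v| / (|n||v|) = |5| / (√35 · √59) = 0.11003.
θ ≈ 6.32°.

6.32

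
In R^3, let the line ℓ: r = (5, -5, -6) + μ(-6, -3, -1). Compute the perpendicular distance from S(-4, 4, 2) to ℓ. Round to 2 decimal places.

14.77

Taking (5, -5, -6) on ℓ with direction v = (-6, -3, -1): w = S − (5, -5, -6) = (-9, 9, 8), and w × v = (15, -57, 81).
Distance = |w × v| / |v| = √10035 / √46 ≈ 14.77.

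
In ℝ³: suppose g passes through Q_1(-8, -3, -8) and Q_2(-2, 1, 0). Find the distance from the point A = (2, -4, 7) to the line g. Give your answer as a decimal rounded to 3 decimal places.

7.679

A direction vector for g is Q_2 − Q_1 = (6, 4, 8).
Taking (-8, -3, -8) on g with direction v = (6, 4, 8): w = A − (-8, -3, -8) = (10, -1, 15), and w × v = (-68, 10, 46).
Distance = |w × v| / |v| = √6840 / √116 ≈ 7.679.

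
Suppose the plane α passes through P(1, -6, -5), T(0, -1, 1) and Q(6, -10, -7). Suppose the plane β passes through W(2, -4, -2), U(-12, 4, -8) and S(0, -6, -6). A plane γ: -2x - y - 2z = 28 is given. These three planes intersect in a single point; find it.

PT = (-1, 5, 6), PQ = (5, -4, -2); a normal to α is PT × PQ = (14, 28, -21).
Using P: α has equation 14x + 28y - 21z = -49.
WU = (-14, 8, -6), WS = (-2, -2, -4); a normal to β is WU × WS = (-44, -44, 44).
Using W: β has equation -44x - 44y + 44z = 0.
Solving the 3×3 linear system 14x + 28y - 21z = -49, -44x - 44y + 44z = 0, -2x - y - 2z = 28 (e.g. by elimination or Cramer's rule, determinant = -2156) gives (-1, -8, -9).

(-1, -8, -9)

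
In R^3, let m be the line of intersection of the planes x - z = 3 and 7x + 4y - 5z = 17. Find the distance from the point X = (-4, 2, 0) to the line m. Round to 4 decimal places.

5.0881

Direction of m: (1, 0, -1) × (7, 4, -5) = (4, -2, 4).
A point on m: solving the two plane equations with x = -5 gives (-5, 3, -8).
Taking (-5, 3, -8) on m with direction v = (4, -2, 4): w = X − (-5, 3, -8) = (1, -1, 8), and w × v = (12, 28, 2).
Distance = |w × v| / |v| = √932 / √36 ≈ 5.0881.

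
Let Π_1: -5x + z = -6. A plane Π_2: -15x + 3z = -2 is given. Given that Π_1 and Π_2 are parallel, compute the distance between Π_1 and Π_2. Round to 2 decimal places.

Rescale Π_2 by 1/3: -5x + z = -2/3. Then distance = |-6 − (-2/3)| / √26 ≈ 1.05.

1.05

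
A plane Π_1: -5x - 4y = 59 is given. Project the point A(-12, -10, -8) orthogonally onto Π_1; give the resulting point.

(-7, -6, -8)

Foot = A − λn with λ = (n·A − d)/|n|² = (100 − 59)/41 = 1.
Foot = (-12, -10, -8) − 1·(-5, -4, 0) = (-7, -6, -8).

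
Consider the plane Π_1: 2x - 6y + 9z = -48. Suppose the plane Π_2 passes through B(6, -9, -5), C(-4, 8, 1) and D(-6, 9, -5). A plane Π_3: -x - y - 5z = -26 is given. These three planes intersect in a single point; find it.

BC = (-10, 17, 6), BD = (-12, 18, 0); a normal to Π_2 is BC × BD = (-108, -72, 24).
Using B: Π_2 has equation -108x - 72y + 24z = -120.
Solving the 3×3 linear system 2x - 6y + 9z = -48, -108x - 72y + 24z = -120, -x - y - 5z = -26 (e.g. by elimination or Cramer's rule, determinant = 4476) gives (-6, 12, 4).

(-6, 12, 4)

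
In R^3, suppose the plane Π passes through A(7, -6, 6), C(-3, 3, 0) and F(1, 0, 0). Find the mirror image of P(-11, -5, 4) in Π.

(1, 11, 8)

AC = (-10, 9, -6), AF = (-6, 6, -6); a normal to Π is AC × AF = (-18, -24, -6).
Using A: Π has equation -18x - 24y - 6z = -18.
λ = (n·P − d)/|n|² = (294 − (-18))/936 = 1/3.
Reflection = P − 2λn = (-11, -5, 4) − (2/3)·(-18, -24, -6) = (1, 11, 8).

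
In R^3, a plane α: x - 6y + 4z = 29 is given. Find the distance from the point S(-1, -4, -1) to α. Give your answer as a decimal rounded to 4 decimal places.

1.3736

n·S − d = (1)·(-1) + (-6)·(-4) + (4)·(-1) − 29 = -10; |n| = √53.
Distance = |-10| / √53 = 10/√53 ≈ 1.3736.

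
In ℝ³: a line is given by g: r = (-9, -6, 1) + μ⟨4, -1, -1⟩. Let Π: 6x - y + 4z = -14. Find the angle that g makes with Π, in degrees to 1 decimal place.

42.8

sin θ = |n·v| / (|n||v|) = |21| / (√53 · √18) = 0.67990.
θ ≈ 42.8°.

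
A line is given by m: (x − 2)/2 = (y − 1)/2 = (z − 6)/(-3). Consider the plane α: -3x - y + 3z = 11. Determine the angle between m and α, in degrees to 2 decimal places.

71.07

m has direction (2, 2, -3) through (2, 1, 6).
sin θ = |n·v| / (|n||v|) = |-17| / (√19 · √17) = 0.94591.
θ ≈ 71.07°.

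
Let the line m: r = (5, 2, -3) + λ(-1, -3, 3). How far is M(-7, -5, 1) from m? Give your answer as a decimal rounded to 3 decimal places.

Taking (5, 2, -3) on m with direction v = (-1, -3, 3): w = M − (5, 2, -3) = (-12, -7, 4), and w × v = (-9, 32, 29).
Distance = |w × v| / |v| = √1946 / √19 ≈ 10.120.

10.120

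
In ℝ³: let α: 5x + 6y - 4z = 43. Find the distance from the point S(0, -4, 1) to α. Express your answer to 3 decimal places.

8.091

n·S − d = (5)·(0) + (6)·(-4) + (-4)·(1) − 43 = -71; |n| = √77.
Distance = |-71| / √77 = 71/√77 ≈ 8.091.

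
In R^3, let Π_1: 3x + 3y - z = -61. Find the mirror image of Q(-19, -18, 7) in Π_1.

(-1, 0, 1)

λ = (n·Q − d)/|n|² = (-118 − (-61))/19 = -3.
Reflection = Q − 2λn = (-19, -18, 7) − (-6)·(3, 3, -1) = (-1, 0, 1).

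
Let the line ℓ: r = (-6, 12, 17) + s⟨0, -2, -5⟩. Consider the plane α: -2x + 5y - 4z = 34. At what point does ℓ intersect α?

(-6, 6, 2)

Substitute r = (-6, 12, 17) + t(0, -2, -5) into the plane: 4 + 10t = 34, so t = 3.
Intersection: (-6, 12, 17) + 3·(0, -2, -5) = (-6, 6, 2).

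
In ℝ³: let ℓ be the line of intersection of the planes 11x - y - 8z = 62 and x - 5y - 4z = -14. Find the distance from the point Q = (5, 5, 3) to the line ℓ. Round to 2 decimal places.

Direction of ℓ: (11, -1, -8) × (1, -5, -4) = (-36, 36, -54).
A point on ℓ: solving the two plane equations with x = 6 gives (6, 4, 0).
Taking (6, 4, 0) on ℓ with direction v = (-36, 36, -54): w = Q − (6, 4, 0) = (-1, 1, 3), and w × v = (-162, -162, 0).
Distance = |w × v| / |v| = √52488 / √5508 ≈ 3.09.

3.09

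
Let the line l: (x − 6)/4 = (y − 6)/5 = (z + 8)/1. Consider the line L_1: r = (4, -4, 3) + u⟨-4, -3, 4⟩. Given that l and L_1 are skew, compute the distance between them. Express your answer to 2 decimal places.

l has direction (4, 5, 1) through (6, 6, -8).
Common perpendicular direction n = (4, 5, 1) × (-4, -3, 4) = (23, -20, 8).
With w = (4, -4, 3) − (6, 6, -8) = (-2, -10, 11), w · n = 242.
Distance = |w · n| / |n| = |242| / √993 ≈ 7.68.

7.68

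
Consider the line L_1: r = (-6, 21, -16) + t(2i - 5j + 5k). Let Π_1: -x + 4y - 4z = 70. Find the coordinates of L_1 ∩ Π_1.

Substitute r = (-6, 21, -16) + t(2, -5, 5) into the plane: 154 + (-42)t = 70, so t = 2.
Intersection: (-6, 21, -16) + 2·(2, -5, 5) = (-2, 11, -6).

(-2, 11, -6)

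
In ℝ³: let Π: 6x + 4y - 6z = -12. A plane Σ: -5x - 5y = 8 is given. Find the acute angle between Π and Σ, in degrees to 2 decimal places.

41.08

cos θ = |n₁·n₂| / (|n₁||n₂|) = |-50| / (√88 · √50).
θ = arccos(0.75378) ≈ 41.08°.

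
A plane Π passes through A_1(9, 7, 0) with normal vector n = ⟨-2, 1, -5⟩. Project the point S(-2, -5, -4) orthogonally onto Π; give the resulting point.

Π: n·r = n·A_1 gives -2x + y - 5z = -11.
Foot = S − λn with λ = (n·S − d)/|n|² = (19 − (-11))/30 = 1.
Foot = (-2, -5, -4) − 1·(-2, 1, -5) = (0, -6, 1).

(0, -6, 1)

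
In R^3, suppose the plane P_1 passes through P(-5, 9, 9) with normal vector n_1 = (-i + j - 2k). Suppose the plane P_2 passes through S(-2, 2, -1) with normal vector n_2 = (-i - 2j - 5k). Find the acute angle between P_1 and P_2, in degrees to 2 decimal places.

47.87

P_1: n_1·r = n_1·P gives -x + y - 2z = -4.
P_2: n_2·r = n_2·S gives -x - 2y - 5z = 3.
cos θ = |n₁·n₂| / (|n₁||n₂|) = |9| / (√6 · √30).
θ = arccos(0.67082) ≈ 47.87°.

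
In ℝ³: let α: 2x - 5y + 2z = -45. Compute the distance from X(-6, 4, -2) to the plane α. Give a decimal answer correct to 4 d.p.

n·X − d = (2)·(-6) + (-5)·(4) + (2)·(-2) − (-45) = 9; |n| = √33.
Distance = |9| / √33 = 9/√33 ≈ 1.5667.

1.5667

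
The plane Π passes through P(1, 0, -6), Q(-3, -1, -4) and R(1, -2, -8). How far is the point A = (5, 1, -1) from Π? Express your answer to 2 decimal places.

PQ = (-4, -1, 2), PR = (0, -2, -2); a normal to Π is PQ × PR = (6, -8, 8).
Using P: Π has equation 6x - 8y + 8z = -42.
n·A − d = (6)·(5) + (-8)·(1) + (8)·(-1) − (-42) = 56; |n| = √164.
Distance = |56| / √164 = 56/√164 ≈ 4.37.

4.37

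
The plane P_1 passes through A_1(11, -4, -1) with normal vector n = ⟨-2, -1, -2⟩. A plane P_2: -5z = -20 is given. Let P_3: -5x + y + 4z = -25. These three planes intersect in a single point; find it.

P_1: n·r = n·A_1 gives -2x - y - 2z = -16.
Solving the 3×3 linear system -2x - y - 2z = -16, -5z = -20, -5x + y + 4z = -25 (e.g. by elimination or Cramer's rule, determinant = -35) gives (7, -6, 4).

(7, -6, 4)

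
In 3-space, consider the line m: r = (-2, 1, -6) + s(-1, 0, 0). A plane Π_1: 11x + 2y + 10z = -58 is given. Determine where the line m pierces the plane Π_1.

(0, 1, -6)

Substitute r = (-2, 1, -6) + t(-1, 0, 0) into the plane: -80 + (-11)t = -58, so t = -2.
Intersection: (-2, 1, -6) + (-2)·(-1, 0, 0) = (0, 1, -6).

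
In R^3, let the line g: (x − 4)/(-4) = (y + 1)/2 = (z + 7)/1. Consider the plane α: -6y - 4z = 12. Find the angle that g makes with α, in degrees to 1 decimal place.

29.0

g has direction (-4, 2, 1) through (4, -1, -7).
sin θ = |n·v| / (|n||v|) = |-16| / (√52 · √21) = 0.48418.
θ ≈ 29.0°.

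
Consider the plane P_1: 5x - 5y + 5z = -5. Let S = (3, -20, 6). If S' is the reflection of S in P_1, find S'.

λ = (n·S − d)/|n|² = (145 − (-5))/75 = 2.
Reflection = S − 2λn = (3, -20, 6) − 4·(5, -5, 5) = (-17, 0, -14).

(-17, 0, -14)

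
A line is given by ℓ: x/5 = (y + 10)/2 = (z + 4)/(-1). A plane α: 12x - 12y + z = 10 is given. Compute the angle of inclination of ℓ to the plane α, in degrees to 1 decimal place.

22.1

ℓ has direction (5, 2, -1) through (0, -10, -4).
sin θ = |n·v| / (|n||v|) = |35| / (√289 · √30) = 0.37589.
θ ≈ 22.1°.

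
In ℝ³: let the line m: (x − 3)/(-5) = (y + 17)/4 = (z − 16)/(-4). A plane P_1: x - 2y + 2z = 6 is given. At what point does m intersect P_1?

(-12, -5, 4)

m has direction (-5, 4, -4) through (3, -17, 16).
Substitute r = (3, -17, 16) + t(-5, 4, -4) into the plane: 69 + (-21)t = 6, so t = 3.
Intersection: (3, -17, 16) + 3·(-5, 4, -4) = (-12, -5, 4).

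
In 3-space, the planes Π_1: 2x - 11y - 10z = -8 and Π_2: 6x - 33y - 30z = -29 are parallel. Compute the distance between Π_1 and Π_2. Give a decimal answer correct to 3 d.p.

Rescale Π_2 by 1/3: 2x - 11y - 10z = -29/3. Then distance = |-8 − (-29/3)| / √225 ≈ 0.111.

0.111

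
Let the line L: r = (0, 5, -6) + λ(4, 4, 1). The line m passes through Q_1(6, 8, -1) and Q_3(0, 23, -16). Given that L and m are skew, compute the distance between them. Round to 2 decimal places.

1.06

A direction vector for m is Q_3 − Q_1 = (-6, 15, -15).
Common perpendicular direction n = (4, 4, 1) × (-6, 15, -15) = (-75, 54, 84).
With w = (6, 8, -1) − (0, 5, -6) = (6, 3, 5), w · n = 132.
Distance = |w · n| / |n| = |132| / √15597 ≈ 1.06.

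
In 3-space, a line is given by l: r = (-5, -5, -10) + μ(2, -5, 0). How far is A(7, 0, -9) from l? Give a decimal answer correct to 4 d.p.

Taking (-5, -5, -10) on l with direction v = (2, -5, 0): w = A − (-5, -5, -10) = (12, 5, 1), and w × v = (5, 2, -70).
Distance = |w × v| / |v| = √4929 / √29 ≈ 13.0371.

13.0371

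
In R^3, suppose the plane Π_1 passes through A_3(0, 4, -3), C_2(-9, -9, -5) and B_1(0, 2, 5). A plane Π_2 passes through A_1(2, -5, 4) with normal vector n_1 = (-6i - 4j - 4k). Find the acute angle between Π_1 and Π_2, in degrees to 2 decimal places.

74.54

A_3C_2 = (-9, -13, -2), A_3B_1 = (0, -2, 8); a normal to Π_1 is A_3C_2 × A_3B_1 = (-108, 72, 18).
Using A_3: Π_1 has equation -108x + 72y + 18z = 234.
Π_2: n_1·r = n_1·A_1 gives -6x - 4y - 4z = -8.
cos θ = |n₁·n₂| / (|n₁||n₂|) = |288| / (√17172 · √68).
θ = arccos(0.26652) ≈ 74.54°.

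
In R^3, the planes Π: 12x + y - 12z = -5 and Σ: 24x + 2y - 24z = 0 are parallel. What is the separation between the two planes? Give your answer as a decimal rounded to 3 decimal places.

Rescale Σ by 1/2: 12x + y - 12z = 0. Then distance = |-5 − 0| / √289 ≈ 0.294.

0.294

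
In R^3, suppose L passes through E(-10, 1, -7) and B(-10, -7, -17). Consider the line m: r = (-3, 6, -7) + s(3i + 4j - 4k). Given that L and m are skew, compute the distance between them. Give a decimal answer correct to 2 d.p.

A direction vector for L is B − E = (0, -8, -10).
Common perpendicular direction n = (0, -8, -10) × (3, 4, -4) = (72, -30, 24).
With w = (-3, 6, -7) − (-10, 1, -7) = (7, 5, 0), w · n = 354.
Distance = |w · n| / |n| = |354| / √6660 ≈ 4.34.

4.34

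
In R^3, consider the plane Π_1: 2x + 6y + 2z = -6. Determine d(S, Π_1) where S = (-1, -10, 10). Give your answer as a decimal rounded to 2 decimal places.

n·S − d = (2)·(-1) + (6)·(-10) + (2)·(10) − (-6) = -36; |n| = √44.
Distance = |-36| / √44 = 36/√44 ≈ 5.43.

5.43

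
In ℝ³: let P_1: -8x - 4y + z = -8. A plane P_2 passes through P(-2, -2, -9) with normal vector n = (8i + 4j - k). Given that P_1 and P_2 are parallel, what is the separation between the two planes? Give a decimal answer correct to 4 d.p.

2.5556

P_2: n·r = n·P gives 8x + 4y - z = -15.
Rescale P_2 by 1/(-1): -8x - 4y + z = 15. Then distance = |-8 − 15| / √81 ≈ 2.5556.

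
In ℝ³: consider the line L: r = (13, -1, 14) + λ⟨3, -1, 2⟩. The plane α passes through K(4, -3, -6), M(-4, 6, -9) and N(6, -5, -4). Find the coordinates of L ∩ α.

KM = (-8, 9, -3), KN = (2, -2, 2); a normal to α is KM × KN = (12, 10, -2).
Using K: α has equation 12x + 10y - 2z = 30.
Substitute r = (13, -1, 14) + t(3, -1, 2) into the plane: 118 + 22t = 30, so t = -4.
Intersection: (13, -1, 14) + (-4)·(3, -1, 2) = (1, 3, 6).

(1, 3, 6)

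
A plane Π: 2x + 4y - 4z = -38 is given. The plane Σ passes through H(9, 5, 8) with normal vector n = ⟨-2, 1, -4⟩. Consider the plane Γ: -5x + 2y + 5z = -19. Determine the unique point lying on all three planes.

Σ: n·r = n·H gives -2x + y - 4z = -45.
Solving the 3×3 linear system 2x + 4y - 4z = -38, -2x + y - 4z = -45, -5x + 2y + 5z = -19 (e.g. by elimination or Cramer's rule, determinant = 142) gives (7, -7, 6).

(7, -7, 6)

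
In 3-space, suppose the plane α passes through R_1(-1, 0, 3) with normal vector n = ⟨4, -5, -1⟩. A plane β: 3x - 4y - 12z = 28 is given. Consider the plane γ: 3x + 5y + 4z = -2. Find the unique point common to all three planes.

(0, 2, -3)

α: n·r = n·R_1 gives 4x - 5y - z = -7.
Solving the 3×3 linear system 4x - 5y - z = -7, 3x - 4y - 12z = 28, 3x + 5y + 4z = -2 (e.g. by elimination or Cramer's rule, determinant = 389) gives (0, 2, -3).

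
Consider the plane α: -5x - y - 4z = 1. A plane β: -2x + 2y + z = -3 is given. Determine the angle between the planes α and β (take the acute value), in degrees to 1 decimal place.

cos θ = |n₁·n₂| / (|n₁||n₂|) = |4| / (√42 · √9).
θ = arccos(0.20574) ≈ 78.1°.

78.1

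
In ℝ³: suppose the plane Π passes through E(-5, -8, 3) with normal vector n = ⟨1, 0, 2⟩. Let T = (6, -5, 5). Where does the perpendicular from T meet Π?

(3, -5, -1)

Π: n·r = n·E gives x + 2z = 1.
Foot = T − λn with λ = (n·T − d)/|n|² = (16 − 1)/5 = 3.
Foot = (6, -5, 5) − 3·(1, 0, 2) = (3, -5, -1).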